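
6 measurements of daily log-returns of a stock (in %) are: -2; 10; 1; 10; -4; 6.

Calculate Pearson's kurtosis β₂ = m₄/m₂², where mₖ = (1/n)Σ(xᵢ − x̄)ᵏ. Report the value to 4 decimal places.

x̄ = 3.5000
Σ(xᵢ − x̄)² = 183.5000 ⇒ m₂ = 30.58333
Σ(xᵢ − x̄)⁴ = 7727.3750 ⇒ m₄ = 1287.89583
m₂² = 935.34028
β₂ = m₄/m₂² = 1287.89583 / 935.34028 ≈ 1.3769

1.3769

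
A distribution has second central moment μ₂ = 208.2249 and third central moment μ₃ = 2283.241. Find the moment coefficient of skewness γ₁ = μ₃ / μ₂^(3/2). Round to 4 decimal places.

σ = √μ₂ = √208.2249 = 14.43000
σ³ = μ₂^(3/2) = 3004.68531
γ₁ = μ₃/σ³ = 2283.241 / 3004.68531 ≈ 0.7599

0.7599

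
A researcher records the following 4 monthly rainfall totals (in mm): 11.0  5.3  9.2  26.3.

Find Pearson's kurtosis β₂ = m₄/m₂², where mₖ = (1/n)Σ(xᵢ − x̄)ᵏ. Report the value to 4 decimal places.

x̄ = 12.9500
Σ(xᵢ − x̄)² = 254.6100 ⇒ m₂ = 63.65250
Σ(xᵢ − x̄)⁴ = 35400.3554 ⇒ m₄ = 8850.08886
m₂² = 4051.64076
β₂ = m₄/m₂² = 8850.08886 / 4051.64076 ≈ 2.1843

2.1843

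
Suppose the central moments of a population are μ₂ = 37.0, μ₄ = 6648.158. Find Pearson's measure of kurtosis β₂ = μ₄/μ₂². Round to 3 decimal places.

μ₂² = 37.0² = 1369.00000
μ₄/μ₂² = 6648.158 / 1369.00000 = 4.85621
β₂ ≈ 4.856

4.856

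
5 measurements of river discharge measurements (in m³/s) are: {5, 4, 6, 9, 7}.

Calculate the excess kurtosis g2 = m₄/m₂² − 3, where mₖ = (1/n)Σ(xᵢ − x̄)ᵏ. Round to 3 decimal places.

-1.005

x̄ = 6.2000
Σ(xᵢ − x̄)² = 14.8000 ⇒ m₂ = 2.96000
Σ(xᵢ − x̄)⁴ = 87.3760 ⇒ m₄ = 17.47520
m₂² = 8.76160
g2 = m₄/m₂² − 3 = 1.99452 − 3 ≈ -1.005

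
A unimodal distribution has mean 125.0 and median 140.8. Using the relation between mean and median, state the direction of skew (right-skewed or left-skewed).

left-skewed

mean − median = 125.0 − 140.8 = -15.8
mean < median ⇒ the longer tail is on the left ⇒ left-skewed (negatively skewed).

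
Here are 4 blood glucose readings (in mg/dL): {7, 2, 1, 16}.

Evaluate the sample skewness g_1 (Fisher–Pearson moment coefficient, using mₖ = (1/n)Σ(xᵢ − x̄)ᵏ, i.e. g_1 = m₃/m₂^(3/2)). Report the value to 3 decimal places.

0.717

x̄ = (7 + 2 + 1 + 16) / 4 = 6.5000
deviations (xᵢ − x̄): 0.5000, -4.5000, -5.5000, 9.5000
Σ(xᵢ − x̄)² = 141.0000 ⇒ m₂ = 141.0000/4 = 35.25000
Σ(xᵢ − x̄)³ = 600.0000 ⇒ m₃ = 600.0000/4 = 150.00000
m₂^(3/2) = 35.25000^(1.5) = 209.28528
g_1 = m₃ / m₂^(3/2) = 150.00000 / 209.28528 ≈ 0.717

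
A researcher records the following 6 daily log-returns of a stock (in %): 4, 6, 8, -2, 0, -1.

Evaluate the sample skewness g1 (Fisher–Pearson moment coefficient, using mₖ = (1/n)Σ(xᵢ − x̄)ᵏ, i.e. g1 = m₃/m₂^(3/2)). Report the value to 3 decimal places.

x̄ = (4 + 6 + 8 - 2 + 0 - 1) / 6 = 2.5000
deviations (xᵢ − x̄): 1.5000, 3.5000, 5.5000, -4.5000, -2.5000, -3.5000
Σ(xᵢ − x̄)² = 83.5000 ⇒ m₂ = 83.5000/6 = 13.91667
Σ(xᵢ − x̄)³ = 63.0000 ⇒ m₃ = 63.0000/6 = 10.50000
m₂^(3/2) = 13.91667^(1.5) = 51.91619
g1 = m₃ / m₂^(3/2) = 10.50000 / 51.91619 ≈ 0.202

0.202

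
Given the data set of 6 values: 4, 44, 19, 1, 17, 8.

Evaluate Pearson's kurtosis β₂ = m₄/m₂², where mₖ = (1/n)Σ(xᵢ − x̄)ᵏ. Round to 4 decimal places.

2.8955

x̄ = 15.5000
Σ(xᵢ − x̄)² = 1225.5000 ⇒ m₂ = 204.25000
Σ(xᵢ − x̄)⁴ = 724764.3750 ⇒ m₄ = 120794.06250
m₂² = 41718.06250
β₂ = m₄/m₂² = 120794.06250 / 41718.06250 ≈ 2.8955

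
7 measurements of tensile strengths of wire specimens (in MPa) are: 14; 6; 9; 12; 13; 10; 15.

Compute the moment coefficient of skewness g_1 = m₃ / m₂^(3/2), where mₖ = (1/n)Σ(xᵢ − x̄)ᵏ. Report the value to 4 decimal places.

x̄ = (14 + 6 + 9 + 12 + 13 + 10 + 15) / 7 = 11.2857
deviations (xᵢ − x̄): 2.7143, -5.2857, -2.2857, 0.7143, 1.7143, -1.2857, 3.7143
Σ(xᵢ − x̄)² = 59.4286 ⇒ m₂ = 59.4286/7 = 8.48980
Σ(xᵢ − x̄)³ = -85.1020 ⇒ m₃ = -85.1020/7 = -12.15743
m₂^(3/2) = 8.48980^(1.5) = 24.73693
g_1 = m₃ / m₂^(3/2) = -12.15743 / 24.73693 ≈ -0.4915

-0.4915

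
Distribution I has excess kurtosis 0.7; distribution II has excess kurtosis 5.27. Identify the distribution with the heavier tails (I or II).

Higher excess kurtosis ⇒ heavier tails relative to the normal distribution.
0.7 vs 5.27: the larger is 5.27, so II has heavier tails.

II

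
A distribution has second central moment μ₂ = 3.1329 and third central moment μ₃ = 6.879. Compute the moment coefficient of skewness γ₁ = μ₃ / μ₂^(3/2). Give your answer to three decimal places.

σ = √μ₂ = √3.1329 = 1.77000
σ³ = μ₂^(3/2) = 5.54523
γ₁ = μ₃/σ³ = 6.879 / 5.54523 ≈ 1.241

1.241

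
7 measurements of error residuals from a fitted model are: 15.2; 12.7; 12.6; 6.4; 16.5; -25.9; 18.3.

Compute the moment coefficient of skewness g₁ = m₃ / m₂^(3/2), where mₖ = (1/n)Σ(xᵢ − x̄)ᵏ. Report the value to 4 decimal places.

-1.7978

x̄ = (15.2 + 12.7 + 12.6 + 6.4 + 16.5 - 25.9 + 18.3) / 7 = 7.9714
deviations (xᵢ − x̄): 7.2286, 4.7286, 4.6286, -1.5714, 8.5286, -33.8714, 10.3286
Σ(xᵢ − x̄)² = 1425.1943 ⇒ m₂ = 1425.1943/7 = 203.59918
Σ(xᵢ − x̄)³ = -36558.8963 ⇒ m₃ = -36558.8963/7 = -5222.69948
m₂^(3/2) = 203.59918^(1.5) = 2905.11981
g₁ = m₃ / m₂^(3/2) = -5222.69948 / 2905.11981 ≈ -1.7978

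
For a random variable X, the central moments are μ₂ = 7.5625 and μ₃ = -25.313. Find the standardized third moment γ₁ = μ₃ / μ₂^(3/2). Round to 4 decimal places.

σ = √μ₂ = √7.5625 = 2.75000
σ³ = μ₂^(3/2) = 20.79688
γ₁ = μ₃/σ³ = -25.313 / 20.79688 ≈ -1.2172

-1.2172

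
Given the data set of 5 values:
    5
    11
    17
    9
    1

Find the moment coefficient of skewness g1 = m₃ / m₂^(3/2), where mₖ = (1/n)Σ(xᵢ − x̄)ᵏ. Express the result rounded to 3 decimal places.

x̄ = (5 + 11 + 17 + 9 + 1) / 5 = 8.6000
deviations (xᵢ − x̄): -3.6000, 2.4000, 8.4000, 0.4000, -7.6000
Σ(xᵢ − x̄)² = 147.2000 ⇒ m₂ = 147.2000/5 = 29.44000
Σ(xᵢ − x̄)³ = 120.9600 ⇒ m₃ = 120.9600/5 = 24.19200
m₂^(3/2) = 29.44000^(1.5) = 159.73744
g1 = m₃ / m₂^(3/2) = 24.19200 / 159.73744 ≈ 0.151

0.151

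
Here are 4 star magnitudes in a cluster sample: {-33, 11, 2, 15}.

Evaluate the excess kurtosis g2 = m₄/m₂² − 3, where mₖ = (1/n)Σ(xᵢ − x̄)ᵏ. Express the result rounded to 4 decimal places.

x̄ = -1.2500
Σ(xᵢ − x̄)² = 1432.7500 ⇒ m₂ = 358.18750
Σ(xᵢ − x̄)⁴ = 1108549.3281 ⇒ m₄ = 277137.33203
m₂² = 128298.28516
g2 = m₄/m₂² − 3 = 2.16010 − 3 ≈ -0.8399

-0.8399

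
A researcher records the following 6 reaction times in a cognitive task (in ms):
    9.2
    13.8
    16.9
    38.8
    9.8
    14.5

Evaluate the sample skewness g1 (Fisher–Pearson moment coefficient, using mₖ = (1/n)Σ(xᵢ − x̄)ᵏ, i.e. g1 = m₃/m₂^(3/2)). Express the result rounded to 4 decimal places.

1.5109

x̄ = (9.2 + 13.8 + 16.9 + 38.8 + 9.8 + 14.5) / 6 = 17.1667
deviations (xᵢ − x̄): -7.9667, -3.3667, -0.2667, 21.6333, -7.3667, -2.6667
Σ(xᵢ − x̄)² = 604.2533 ⇒ m₂ = 604.2533/6 = 100.70889
Σ(xᵢ − x̄)³ = 9161.8836 ⇒ m₃ = 9161.8836/6 = 1526.98059
m₂^(3/2) = 100.70889^(1.5) = 1010.65216
g1 = m₃ / m₂^(3/2) = 1526.98059 / 1010.65216 ≈ 1.5109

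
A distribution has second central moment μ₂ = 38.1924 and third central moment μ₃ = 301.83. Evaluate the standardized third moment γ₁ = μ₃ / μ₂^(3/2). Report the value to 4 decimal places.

σ = √μ₂ = √38.1924 = 6.18000
σ³ = μ₂^(3/2) = 236.02903
γ₁ = μ₃/σ³ = 301.83 / 236.02903 ≈ 1.2788

1.2788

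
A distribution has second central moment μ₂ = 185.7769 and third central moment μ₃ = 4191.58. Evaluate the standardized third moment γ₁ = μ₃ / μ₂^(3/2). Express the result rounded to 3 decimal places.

1.655

σ = √μ₂ = √185.7769 = 13.63000
σ³ = μ₂^(3/2) = 2532.13915
γ₁ = μ₃/σ³ = 4191.58 / 2532.13915 ≈ 1.655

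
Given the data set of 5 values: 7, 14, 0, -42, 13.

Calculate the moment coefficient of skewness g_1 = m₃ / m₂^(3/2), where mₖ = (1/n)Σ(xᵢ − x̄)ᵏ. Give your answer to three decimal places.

x̄ = (7 + 14 + 0 - 42 + 13) / 5 = -1.6000
deviations (xᵢ − x̄): 8.6000, 15.6000, 1.6000, -40.4000, 14.6000
Σ(xᵢ − x̄)² = 2165.2000 ⇒ m₂ = 2165.2000/5 = 433.04000
Σ(xᵢ − x̄)³ = -58390.5600 ⇒ m₃ = -58390.5600/5 = -11678.11200
m₂^(3/2) = 433.04000^(1.5) = 9011.39488
g_1 = m₃ / m₂^(3/2) = -11678.11200 / 9011.39488 ≈ -1.296

-1.296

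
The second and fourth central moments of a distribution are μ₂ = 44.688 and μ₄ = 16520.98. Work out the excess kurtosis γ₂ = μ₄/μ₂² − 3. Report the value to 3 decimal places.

5.273

μ₂² = 44.688² = 1997.01734
μ₄/μ₂² = 16520.98 / 1997.01734 = 8.27283
γ₂ = 8.27283 − 3 ≈ 5.273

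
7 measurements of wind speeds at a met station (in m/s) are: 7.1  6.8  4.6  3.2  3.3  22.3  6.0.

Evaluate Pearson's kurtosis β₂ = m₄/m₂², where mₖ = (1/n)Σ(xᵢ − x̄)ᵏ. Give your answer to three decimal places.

x̄ = 7.6143
Σ(xᵢ − x̄)² = 266.3886 ⇒ m₂ = 38.05551
Σ(xᵢ − x̄)⁴ = 47329.6383 ⇒ m₄ = 6761.37690
m₂² = 1448.22186
β₂ = m₄/m₂² = 6761.37690 / 1448.22186 ≈ 4.669

4.669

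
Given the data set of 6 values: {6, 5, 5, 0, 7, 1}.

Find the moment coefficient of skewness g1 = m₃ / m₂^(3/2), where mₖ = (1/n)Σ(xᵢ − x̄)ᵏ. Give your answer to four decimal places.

-0.5229

x̄ = (6 + 5 + 5 + 0 + 7 + 1) / 6 = 4.0000
deviations (xᵢ − x̄): 2.0000, 1.0000, 1.0000, -4.0000, 3.0000, -3.0000
Σ(xᵢ − x̄)² = 40.0000 ⇒ m₂ = 40.0000/6 = 6.66667
Σ(xᵢ − x̄)³ = -54.0000 ⇒ m₃ = -54.0000/6 = -9.00000
m₂^(3/2) = 6.66667^(1.5) = 17.21326
g1 = m₃ / m₂^(3/2) = -9.00000 / 17.21326 ≈ -0.5229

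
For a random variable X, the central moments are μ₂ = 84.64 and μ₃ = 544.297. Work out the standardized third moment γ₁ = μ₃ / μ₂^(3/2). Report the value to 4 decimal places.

0.6990

σ = √μ₂ = √84.64 = 9.20000
σ³ = μ₂^(3/2) = 778.68800
γ₁ = μ₃/σ³ = 544.297 / 778.68800 ≈ 0.6990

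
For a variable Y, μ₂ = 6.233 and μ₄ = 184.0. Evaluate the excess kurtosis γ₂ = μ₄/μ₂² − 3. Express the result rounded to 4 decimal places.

1.7361

μ₂² = 6.233² = 38.85029
μ₄/μ₂² = 184.0 / 38.85029 = 4.73613
γ₂ = 4.73613 − 3 ≈ 1.7361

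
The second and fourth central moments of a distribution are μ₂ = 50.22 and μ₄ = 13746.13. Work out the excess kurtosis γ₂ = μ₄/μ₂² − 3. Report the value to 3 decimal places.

2.450

μ₂² = 50.22² = 2522.04840
μ₄/μ₂² = 13746.13 / 2522.04840 = 5.45038
γ₂ = 5.45038 − 3 ≈ 2.450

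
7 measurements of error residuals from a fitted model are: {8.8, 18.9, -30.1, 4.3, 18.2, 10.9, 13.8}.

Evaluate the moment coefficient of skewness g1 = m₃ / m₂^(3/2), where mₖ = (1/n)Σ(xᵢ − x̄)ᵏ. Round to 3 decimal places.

-1.662

x̄ = (8.8 + 18.9 - 30.1 + 4.3 + 18.2 + 10.9 + 13.8) / 7 = 6.4000
deviations (xᵢ − x̄): 2.4000, 12.5000, -36.5000, -2.1000, 11.8000, 4.5000, 7.4000
Σ(xᵢ − x̄)² = 1712.9200 ⇒ m₂ = 1712.9200/7 = 244.70286
Σ(xᵢ − x̄)³ = -44530.0560 ⇒ m₃ = -44530.0560/7 = -6361.43657
m₂^(3/2) = 244.70286^(1.5) = 3827.88217
g1 = m₃ / m₂^(3/2) = -6361.43657 / 3827.88217 ≈ -1.662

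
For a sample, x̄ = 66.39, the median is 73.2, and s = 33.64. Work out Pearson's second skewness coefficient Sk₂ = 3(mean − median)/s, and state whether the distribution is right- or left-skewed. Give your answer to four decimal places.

Sk₂ = 3(66.39 − 73.2) / 33.64 = 3 × -6.8100 / 33.64
    = -20.4300 / 33.64 ≈ -0.6073
Sk₂ < 0 ⇒ mean < median ⇒ left-skewed (negative skew).

-0.6073, left-skewed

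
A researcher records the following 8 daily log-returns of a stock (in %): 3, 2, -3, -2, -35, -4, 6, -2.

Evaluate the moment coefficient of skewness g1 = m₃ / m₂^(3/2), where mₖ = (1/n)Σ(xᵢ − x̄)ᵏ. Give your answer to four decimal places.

-1.9423

x̄ = (3 + 2 - 3 - 2 - 35 - 4 + 6 - 2) / 8 = -4.3750
deviations (xᵢ − x̄): 7.3750, 6.3750, 1.3750, 2.3750, -30.6250, 0.3750, 10.3750, 2.3750
Σ(xᵢ − x̄)² = 1153.8750 ⇒ m₂ = 1153.8750/8 = 144.23438
Σ(xᵢ − x̄)³ = -26916.4688 ⇒ m₃ = -26916.4688/8 = -3364.55859
m₂^(3/2) = 144.23438^(1.5) = 1732.22047
g1 = m₃ / m₂^(3/2) = -3364.55859 / 1732.22047 ≈ -1.9423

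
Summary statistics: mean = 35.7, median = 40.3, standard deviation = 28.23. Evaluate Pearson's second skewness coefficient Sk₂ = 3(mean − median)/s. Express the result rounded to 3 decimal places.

Sk₂ = 3(35.7 − 40.3) / 28.23 = 3 × -4.6000 / 28.23
    = -13.8000 / 28.23 ≈ -0.489

-0.489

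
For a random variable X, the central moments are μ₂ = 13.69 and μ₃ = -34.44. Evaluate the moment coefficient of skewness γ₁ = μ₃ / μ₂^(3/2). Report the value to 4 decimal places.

-0.6799

σ = √μ₂ = √13.69 = 3.70000
σ³ = μ₂^(3/2) = 50.65300
γ₁ = μ₃/σ³ = -34.44 / 50.65300 ≈ -0.6799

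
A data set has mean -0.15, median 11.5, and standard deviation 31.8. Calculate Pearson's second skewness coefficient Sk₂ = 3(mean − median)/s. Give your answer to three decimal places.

Sk₂ = 3(-0.15 − 11.5) / 31.8 = 3 × -11.6500 / 31.8
    = -34.9500 / 31.8 ≈ -1.099

-1.099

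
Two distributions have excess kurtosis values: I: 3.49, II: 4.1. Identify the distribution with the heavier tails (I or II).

Higher excess kurtosis ⇒ heavier tails relative to the normal distribution.
3.49 vs 4.1: the larger is 4.1, so II has heavier tails.

II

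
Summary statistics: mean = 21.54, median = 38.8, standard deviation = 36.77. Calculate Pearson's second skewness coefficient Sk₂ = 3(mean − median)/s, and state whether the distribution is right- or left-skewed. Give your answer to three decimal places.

Sk₂ = 3(21.54 − 38.8) / 36.77 = 3 × -17.2600 / 36.77
    = -51.7800 / 36.77 ≈ -1.408
Sk₂ < 0 ⇒ mean < median ⇒ left-skewed (negative skew).

-1.408, left-skewed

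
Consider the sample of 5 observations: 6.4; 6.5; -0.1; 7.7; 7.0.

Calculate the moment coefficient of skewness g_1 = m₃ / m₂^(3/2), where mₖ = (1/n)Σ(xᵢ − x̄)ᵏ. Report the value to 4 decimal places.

x̄ = (6.4 + 6.5 - 0.1 + 7.7 + 7.0) / 5 = 5.5000
deviations (xᵢ − x̄): 0.9000, 1.0000, -5.6000, 2.2000, 1.5000
Σ(xᵢ − x̄)² = 40.2600 ⇒ m₂ = 40.2600/5 = 8.05200
Σ(xᵢ − x̄)³ = -159.8640 ⇒ m₃ = -159.8640/5 = -31.97280
m₂^(3/2) = 8.05200^(1.5) = 22.84839
g_1 = m₃ / m₂^(3/2) = -31.97280 / 22.84839 ≈ -1.3993

-1.3993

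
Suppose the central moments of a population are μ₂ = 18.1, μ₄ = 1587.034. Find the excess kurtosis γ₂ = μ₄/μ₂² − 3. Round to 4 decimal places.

1.8443

μ₂² = 18.1² = 327.61000
μ₄/μ₂² = 1587.034 / 327.61000 = 4.84428
γ₂ = 4.84428 − 3 ≈ 1.8443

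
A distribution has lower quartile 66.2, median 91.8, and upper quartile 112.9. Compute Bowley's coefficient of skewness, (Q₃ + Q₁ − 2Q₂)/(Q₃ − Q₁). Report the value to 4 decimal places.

numerator: Q₃ + Q₁ − 2Q₂ = 112.9 + 66.2 − 2×91.8 = -4.5000
denominator: Q₃ − Q₁ = 112.9 − 66.2 = 46.7000
Bowley skewness = -4.5000 / 46.7000 ≈ -0.0964

-0.0964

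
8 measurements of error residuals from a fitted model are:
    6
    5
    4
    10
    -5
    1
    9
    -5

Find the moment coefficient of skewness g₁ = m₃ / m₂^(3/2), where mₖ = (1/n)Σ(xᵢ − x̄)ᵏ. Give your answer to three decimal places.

x̄ = (6 + 5 + 4 + 10 - 5 + 1 + 9 - 5) / 8 = 3.1250
deviations (xᵢ − x̄): 2.8750, 1.8750, 0.8750, 6.8750, -8.1250, -2.1250, 5.8750, -8.1250
Σ(xᵢ − x̄)² = 230.8750 ⇒ m₂ = 230.8750/8 = 28.85938
Σ(xᵢ − x̄)³ = -523.5938 ⇒ m₃ = -523.5938/8 = -65.44922
m₂^(3/2) = 28.85938^(1.5) = 155.03522
g₁ = m₃ / m₂^(3/2) = -65.44922 / 155.03522 ≈ -0.422

-0.422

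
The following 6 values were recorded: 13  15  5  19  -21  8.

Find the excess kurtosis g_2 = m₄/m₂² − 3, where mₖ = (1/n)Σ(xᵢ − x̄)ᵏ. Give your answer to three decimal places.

x̄ = 6.5000
Σ(xᵢ − x̄)² = 1031.5000 ⇒ m₂ = 171.91667
Σ(xᵢ − x̄)⁴ = 603343.3750 ⇒ m₄ = 100557.22917
m₂² = 29555.34028
g_2 = m₄/m₂² − 3 = 3.40234 − 3 ≈ 0.402

0.402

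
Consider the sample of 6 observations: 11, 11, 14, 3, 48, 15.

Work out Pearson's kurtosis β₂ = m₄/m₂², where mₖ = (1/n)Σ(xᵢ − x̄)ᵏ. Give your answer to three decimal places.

3.752

x̄ = 17.0000
Σ(xᵢ − x̄)² = 1242.0000 ⇒ m₂ = 207.00000
Σ(xᵢ − x̄)⁴ = 964626.0000 ⇒ m₄ = 160771.00000
m₂² = 42849.00000
β₂ = m₄/m₂² = 160771.00000 / 42849.00000 ≈ 3.752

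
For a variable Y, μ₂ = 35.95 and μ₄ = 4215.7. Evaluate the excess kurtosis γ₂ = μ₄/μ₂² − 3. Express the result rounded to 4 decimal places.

0.2619

μ₂² = 35.95² = 1292.40250
μ₄/μ₂² = 4215.7 / 1292.40250 = 3.26191
γ₂ = 3.26191 − 3 ≈ 0.2619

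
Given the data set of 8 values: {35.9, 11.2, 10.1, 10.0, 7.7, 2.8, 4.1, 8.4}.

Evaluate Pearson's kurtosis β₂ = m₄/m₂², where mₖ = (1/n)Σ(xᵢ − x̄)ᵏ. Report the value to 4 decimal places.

x̄ = 11.2750
Σ(xᵢ − x̄)² = 753.7550 ⇒ m₂ = 94.21938
Σ(xᵢ − x̄)⁴ = 375754.9790 ⇒ m₄ = 46969.37237
m₂² = 8877.29063
β₂ = m₄/m₂² = 46969.37237 / 8877.29063 ≈ 5.2910

5.2910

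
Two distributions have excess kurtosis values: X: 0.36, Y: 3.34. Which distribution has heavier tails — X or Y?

Y

Higher excess kurtosis ⇒ heavier tails relative to the normal distribution.
0.36 vs 3.34: the larger is 3.34, so Y has heavier tails.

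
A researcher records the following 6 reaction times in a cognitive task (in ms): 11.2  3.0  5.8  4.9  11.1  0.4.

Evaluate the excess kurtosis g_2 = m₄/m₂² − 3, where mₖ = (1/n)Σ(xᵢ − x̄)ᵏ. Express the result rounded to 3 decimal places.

-1.353

x̄ = 6.0667
Σ(xᵢ − x̄)² = 94.6333 ⇒ m₂ = 15.77222
Σ(xᵢ − x̄)⁴ = 2457.6398 ⇒ m₄ = 409.60664
m₂² = 248.76299
g_2 = m₄/m₂² − 3 = 1.64657 − 3 ≈ -1.353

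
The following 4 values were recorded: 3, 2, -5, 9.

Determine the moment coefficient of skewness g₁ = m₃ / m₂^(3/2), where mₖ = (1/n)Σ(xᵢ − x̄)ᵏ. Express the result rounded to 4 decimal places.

-0.1490

x̄ = (3 + 2 - 5 + 9) / 4 = 2.2500
deviations (xᵢ − x̄): 0.7500, -0.2500, -7.2500, 6.7500
Σ(xᵢ − x̄)² = 98.7500 ⇒ m₂ = 98.7500/4 = 24.68750
Σ(xᵢ − x̄)³ = -73.1250 ⇒ m₃ = -73.1250/4 = -18.28125
m₂^(3/2) = 24.68750^(1.5) = 122.66359
g₁ = m₃ / m₂^(3/2) = -18.28125 / 122.66359 ≈ -0.1490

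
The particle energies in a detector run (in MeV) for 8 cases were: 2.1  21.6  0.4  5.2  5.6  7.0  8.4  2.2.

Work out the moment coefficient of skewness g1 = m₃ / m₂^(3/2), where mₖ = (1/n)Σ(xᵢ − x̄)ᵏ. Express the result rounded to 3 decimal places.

1.558

x̄ = (2.1 + 21.6 + 0.4 + 5.2 + 5.6 + 7.0 + 8.4 + 2.2) / 8 = 6.5625
deviations (xᵢ − x̄): -4.4625, 15.0375, -6.1625, -1.3625, -0.9625, 0.4375, 1.8375, -4.3625
Σ(xᵢ − x̄)² = 309.3988 ⇒ m₂ = 309.3988/8 = 38.67484
Σ(xᵢ − x̄)³ = 2997.3228 ⇒ m₃ = 2997.3228/8 = 374.66535
m₂^(3/2) = 38.67484^(1.5) = 240.51538
g1 = m₃ / m₂^(3/2) = 374.66535 / 240.51538 ≈ 1.558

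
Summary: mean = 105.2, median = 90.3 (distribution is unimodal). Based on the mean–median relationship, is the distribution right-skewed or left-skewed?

mean − median = 105.2 − 90.3 = 14.9
mean > median ⇒ the longer tail is on the right ⇒ right-skewed (positively skewed).

right-skewed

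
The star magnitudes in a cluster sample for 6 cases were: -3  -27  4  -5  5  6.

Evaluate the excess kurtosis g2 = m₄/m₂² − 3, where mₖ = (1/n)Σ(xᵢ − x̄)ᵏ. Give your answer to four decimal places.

0.3011

x̄ = -3.3333
Σ(xᵢ − x̄)² = 773.3333 ⇒ m₂ = 128.88889
Σ(xᵢ − x̄)⁴ = 329035.1111 ⇒ m₄ = 54839.18519
m₂² = 16612.34568
g2 = m₄/m₂² − 3 = 3.30111 − 3 ≈ 0.3011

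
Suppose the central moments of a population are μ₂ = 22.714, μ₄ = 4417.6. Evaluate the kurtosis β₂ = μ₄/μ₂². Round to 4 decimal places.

μ₂² = 22.714² = 515.92580
μ₄/μ₂² = 4417.6 / 515.92580 = 8.56247
β₂ ≈ 8.5625

8.5625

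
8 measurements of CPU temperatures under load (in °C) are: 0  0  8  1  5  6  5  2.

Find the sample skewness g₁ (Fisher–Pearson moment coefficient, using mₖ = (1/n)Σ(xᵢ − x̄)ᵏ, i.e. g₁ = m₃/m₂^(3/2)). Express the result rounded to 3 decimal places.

0.181

x̄ = (0 + 0 + 8 + 1 + 5 + 6 + 5 + 2) / 8 = 3.3750
deviations (xᵢ − x̄): -3.3750, -3.3750, 4.6250, -2.3750, 1.6250, 2.6250, 1.6250, -1.3750
Σ(xᵢ − x̄)² = 63.8750 ⇒ m₂ = 63.8750/8 = 7.98438
Σ(xᵢ − x̄)³ = 32.7188 ⇒ m₃ = 32.7188/8 = 4.08984
m₂^(3/2) = 7.98438^(1.5) = 22.56116
g₁ = m₃ / m₂^(3/2) = 4.08984 / 22.56116 ≈ 0.181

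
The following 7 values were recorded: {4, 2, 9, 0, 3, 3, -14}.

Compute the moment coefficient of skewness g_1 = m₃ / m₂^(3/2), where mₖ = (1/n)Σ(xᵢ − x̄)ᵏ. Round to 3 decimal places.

-1.380

x̄ = (4 + 2 + 9 + 0 + 3 + 3 - 14) / 7 = 1.0000
deviations (xᵢ − x̄): 3.0000, 1.0000, 8.0000, -1.0000, 2.0000, 2.0000, -15.0000
Σ(xᵢ − x̄)² = 308.0000 ⇒ m₂ = 308.0000/7 = 44.00000
Σ(xᵢ − x̄)³ = -2820.0000 ⇒ m₃ = -2820.0000/7 = -402.85714
m₂^(3/2) = 44.00000^(1.5) = 291.86298
g_1 = m₃ / m₂^(3/2) = -402.85714 / 291.86298 ≈ -1.380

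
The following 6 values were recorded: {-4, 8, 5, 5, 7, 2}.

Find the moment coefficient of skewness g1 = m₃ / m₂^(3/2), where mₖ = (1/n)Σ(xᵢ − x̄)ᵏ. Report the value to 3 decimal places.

-1.007

x̄ = (-4 + 8 + 5 + 5 + 7 + 2) / 6 = 3.8333
deviations (xᵢ − x̄): -7.8333, 4.1667, 1.1667, 1.1667, 3.1667, -1.8333
Σ(xᵢ − x̄)² = 94.8333 ⇒ m₂ = 94.8333/6 = 15.80556
Σ(xᵢ − x̄)³ = -379.5556 ⇒ m₃ = -379.5556/6 = -63.25926
m₂^(3/2) = 15.80556^(1.5) = 62.83689
g1 = m₃ / m₂^(3/2) = -63.25926 / 62.83689 ≈ -1.007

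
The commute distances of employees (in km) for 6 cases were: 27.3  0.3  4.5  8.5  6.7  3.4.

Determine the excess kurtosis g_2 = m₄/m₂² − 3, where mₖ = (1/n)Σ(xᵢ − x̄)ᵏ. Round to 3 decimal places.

0.637

x̄ = 8.4500
Σ(xᵢ − x̄)² = 465.9150 ⇒ m₂ = 77.65250
Σ(xᵢ − x̄)⁴ = 131569.2219 ⇒ m₄ = 21928.20366
m₂² = 6029.91076
g_2 = m₄/m₂² − 3 = 3.63657 − 3 ≈ 0.637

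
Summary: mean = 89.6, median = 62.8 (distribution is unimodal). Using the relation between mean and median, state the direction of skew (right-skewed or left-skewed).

right-skewed

mean − median = 89.6 − 62.8 = 26.8
mean > median ⇒ the longer tail is on the right ⇒ right-skewed (positively skewed).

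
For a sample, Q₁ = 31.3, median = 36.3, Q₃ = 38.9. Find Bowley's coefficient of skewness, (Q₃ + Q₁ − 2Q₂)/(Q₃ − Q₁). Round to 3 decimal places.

numerator: Q₃ + Q₁ − 2Q₂ = 38.9 + 31.3 − 2×36.3 = -2.4000
denominator: Q₃ − Q₁ = 38.9 − 31.3 = 7.6000
Bowley skewness = -2.4000 / 7.6000 ≈ -0.316

-0.316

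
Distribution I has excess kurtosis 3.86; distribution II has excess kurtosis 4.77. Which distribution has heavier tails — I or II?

Higher excess kurtosis ⇒ heavier tails relative to the normal distribution.
3.86 vs 4.77: the larger is 4.77, so II has heavier tails.

II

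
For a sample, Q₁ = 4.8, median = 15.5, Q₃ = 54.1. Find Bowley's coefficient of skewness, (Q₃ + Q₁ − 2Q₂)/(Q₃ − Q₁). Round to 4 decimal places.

0.5659

numerator: Q₃ + Q₁ − 2Q₂ = 54.1 + 4.8 − 2×15.5 = 27.9000
denominator: Q₃ − Q₁ = 54.1 − 4.8 = 49.3000
Bowley skewness = 27.9000 / 49.3000 ≈ 0.5659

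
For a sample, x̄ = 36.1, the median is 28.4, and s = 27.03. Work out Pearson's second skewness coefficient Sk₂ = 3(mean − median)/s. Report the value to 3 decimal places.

0.855

Sk₂ = 3(36.1 − 28.4) / 27.03 = 3 × 7.7000 / 27.03
    = 23.1000 / 27.03 ≈ 0.855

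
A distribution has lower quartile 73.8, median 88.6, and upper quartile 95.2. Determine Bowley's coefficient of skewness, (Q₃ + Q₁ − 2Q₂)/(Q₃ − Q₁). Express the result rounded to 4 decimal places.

numerator: Q₃ + Q₁ − 2Q₂ = 95.2 + 73.8 − 2×88.6 = -8.2000
denominator: Q₃ − Q₁ = 95.2 − 73.8 = 21.4000
Bowley skewness = -8.2000 / 21.4000 ≈ -0.3832

-0.3832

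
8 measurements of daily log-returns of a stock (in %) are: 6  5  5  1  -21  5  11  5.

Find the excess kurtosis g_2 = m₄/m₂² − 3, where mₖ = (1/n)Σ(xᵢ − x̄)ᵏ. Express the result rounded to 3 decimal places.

2.329

x̄ = 2.1250
Σ(xᵢ − x̄)² = 662.8750 ⇒ m₂ = 82.85938
Σ(xᵢ − x̄)⁴ = 292678.6504 ⇒ m₄ = 36584.83130
m₂² = 6865.67603
g_2 = m₄/m₂² − 3 = 5.32866 − 3 ≈ 2.329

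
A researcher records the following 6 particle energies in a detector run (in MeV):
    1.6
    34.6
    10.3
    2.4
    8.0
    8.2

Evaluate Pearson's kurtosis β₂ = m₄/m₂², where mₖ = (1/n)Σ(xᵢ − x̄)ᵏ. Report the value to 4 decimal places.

3.6582

x̄ = 10.8500
Σ(xᵢ − x̄)² = 736.4750 ⇒ m₂ = 122.74583
Σ(xᵢ − x̄)⁴ = 330701.1443 ⇒ m₄ = 55116.85739
m₂² = 15066.53960
β₂ = m₄/m₂² = 55116.85739 / 15066.53960 ≈ 3.6582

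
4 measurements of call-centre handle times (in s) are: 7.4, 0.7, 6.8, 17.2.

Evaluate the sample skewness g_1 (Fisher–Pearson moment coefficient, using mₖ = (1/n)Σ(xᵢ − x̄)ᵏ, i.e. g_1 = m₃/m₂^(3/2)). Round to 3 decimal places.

x̄ = (7.4 + 0.7 + 6.8 + 17.2) / 4 = 8.0250
deviations (xᵢ − x̄): -0.6250, -7.3250, -1.2250, 9.1750
Σ(xᵢ − x̄)² = 139.7275 ⇒ m₂ = 139.7275/4 = 34.93188
Σ(xᵢ − x̄)³ = 377.2474 ⇒ m₃ = 377.2474/4 = 94.31184
m₂^(3/2) = 34.93188^(1.5) = 206.45854
g_1 = m₃ / m₂^(3/2) = 94.31184 / 206.45854 ≈ 0.457

0.457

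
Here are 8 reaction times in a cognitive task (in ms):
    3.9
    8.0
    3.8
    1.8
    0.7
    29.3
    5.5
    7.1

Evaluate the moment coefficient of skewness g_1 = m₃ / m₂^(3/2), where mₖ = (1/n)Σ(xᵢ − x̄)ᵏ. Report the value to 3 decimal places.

x̄ = (3.9 + 8.0 + 3.8 + 1.8 + 0.7 + 29.3 + 5.5 + 7.1) / 8 = 7.5125
deviations (xᵢ − x̄): -3.6125, 0.4875, -3.7125, -5.7125, -6.8125, 21.7875, -2.0125, -0.4125
Σ(xᵢ − x̄)² = 585.0288 ⇒ m₂ = 585.0288/8 = 73.12859
Σ(xᵢ − x̄)³ = 9733.4204 ⇒ m₃ = 9733.4204/8 = 1216.67755
m₂^(3/2) = 73.12859^(1.5) = 625.36106
g_1 = m₃ / m₂^(3/2) = 1216.67755 / 625.36106 ≈ 1.946

1.946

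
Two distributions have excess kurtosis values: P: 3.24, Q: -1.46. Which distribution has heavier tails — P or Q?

Higher excess kurtosis ⇒ heavier tails relative to the normal distribution.
3.24 vs -1.46: the larger is 3.24, so P has heavier tails. (P is leptokurtic — heavier-than-normal tails; the other is platykurtic.)

P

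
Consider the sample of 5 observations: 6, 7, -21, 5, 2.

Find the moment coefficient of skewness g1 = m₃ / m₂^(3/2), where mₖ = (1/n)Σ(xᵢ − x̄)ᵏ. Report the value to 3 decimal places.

-1.409

x̄ = (6 + 7 - 21 + 5 + 2) / 5 = -0.2000
deviations (xᵢ − x̄): 6.2000, 7.2000, -20.8000, 5.2000, 2.2000
Σ(xᵢ − x̄)² = 554.8000 ⇒ m₂ = 554.8000/5 = 110.96000
Σ(xᵢ − x̄)³ = -8236.0800 ⇒ m₃ = -8236.0800/5 = -1647.21600
m₂^(3/2) = 110.96000^(1.5) = 1168.82548
g1 = m₃ / m₂^(3/2) = -1647.21600 / 1168.82548 ≈ -1.409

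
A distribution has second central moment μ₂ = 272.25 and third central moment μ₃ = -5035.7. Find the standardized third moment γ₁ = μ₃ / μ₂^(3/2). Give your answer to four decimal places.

σ = √μ₂ = √272.25 = 16.50000
σ³ = μ₂^(3/2) = 4492.12500
γ₁ = μ₃/σ³ = -5035.7 / 4492.12500 ≈ -1.1210

-1.1210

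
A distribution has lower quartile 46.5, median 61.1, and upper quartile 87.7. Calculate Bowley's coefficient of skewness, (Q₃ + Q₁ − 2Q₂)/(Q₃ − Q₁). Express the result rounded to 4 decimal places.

numerator: Q₃ + Q₁ − 2Q₂ = 87.7 + 46.5 − 2×61.1 = 12.0000
denominator: Q₃ − Q₁ = 87.7 − 46.5 = 41.2000
Bowley skewness = 12.0000 / 41.2000 ≈ 0.2913

0.2913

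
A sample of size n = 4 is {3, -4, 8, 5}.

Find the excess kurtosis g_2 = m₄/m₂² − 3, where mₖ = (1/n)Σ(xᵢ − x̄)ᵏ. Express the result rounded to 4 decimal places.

x̄ = 3.0000
Σ(xᵢ − x̄)² = 78.0000 ⇒ m₂ = 19.50000
Σ(xᵢ − x̄)⁴ = 3042.0000 ⇒ m₄ = 760.50000
m₂² = 380.25000
g_2 = m₄/m₂² − 3 = 2.00000 − 3 ≈ -1.0000

-1.0000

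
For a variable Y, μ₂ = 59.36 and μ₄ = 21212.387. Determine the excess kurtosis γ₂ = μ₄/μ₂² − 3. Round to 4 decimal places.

μ₂² = 59.36² = 3523.60960
μ₄/μ₂² = 21212.387 / 3523.60960 = 6.02007
γ₂ = 6.02007 − 3 ≈ 3.0201

3.0201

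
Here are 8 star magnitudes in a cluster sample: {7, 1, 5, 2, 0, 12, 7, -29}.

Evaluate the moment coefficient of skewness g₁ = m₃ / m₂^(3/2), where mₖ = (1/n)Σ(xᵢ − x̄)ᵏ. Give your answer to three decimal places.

x̄ = (7 + 1 + 5 + 2 + 0 + 12 + 7 - 29) / 8 = 0.6250
deviations (xᵢ − x̄): 6.3750, 0.3750, 4.3750, 1.3750, -0.6250, 11.3750, 6.3750, -29.6250
Σ(xᵢ − x̄)² = 1109.8750 ⇒ m₂ = 1109.8750/8 = 138.73438
Σ(xᵢ − x̄)³ = -23923.9688 ⇒ m₃ = -23923.9688/8 = -2990.49609
m₂^(3/2) = 138.73438^(1.5) = 1634.09057
g₁ = m₃ / m₂^(3/2) = -2990.49609 / 1634.09057 ≈ -1.830

-1.830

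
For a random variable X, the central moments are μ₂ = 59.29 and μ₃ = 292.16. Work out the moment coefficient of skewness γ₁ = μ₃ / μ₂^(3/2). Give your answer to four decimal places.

σ = √μ₂ = √59.29 = 7.70000
σ³ = μ₂^(3/2) = 456.53300
γ₁ = μ₃/σ³ = 292.16 / 456.53300 ≈ 0.6400

0.6400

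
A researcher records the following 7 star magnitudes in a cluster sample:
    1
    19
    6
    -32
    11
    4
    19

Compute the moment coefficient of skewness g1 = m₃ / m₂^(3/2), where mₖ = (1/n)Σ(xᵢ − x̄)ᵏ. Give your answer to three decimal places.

-1.362

x̄ = (1 + 19 + 6 - 32 + 11 + 4 + 19) / 7 = 4.0000
deviations (xᵢ − x̄): -3.0000, 15.0000, 2.0000, -36.0000, 7.0000, 0.0000, 15.0000
Σ(xᵢ − x̄)² = 1808.0000 ⇒ m₂ = 1808.0000/7 = 258.28571
Σ(xᵢ − x̄)³ = -39582.0000 ⇒ m₃ = -39582.0000/7 = -5654.57143
m₂^(3/2) = 258.28571^(1.5) = 4150.97941
g1 = m₃ / m₂^(3/2) = -5654.57143 / 4150.97941 ≈ -1.362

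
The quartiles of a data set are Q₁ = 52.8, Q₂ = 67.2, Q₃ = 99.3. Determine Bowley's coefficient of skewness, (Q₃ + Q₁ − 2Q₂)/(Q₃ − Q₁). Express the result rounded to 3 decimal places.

0.381

numerator: Q₃ + Q₁ − 2Q₂ = 99.3 + 52.8 − 2×67.2 = 17.7000
denominator: Q₃ − Q₁ = 99.3 − 52.8 = 46.5000
Bowley skewness = 17.7000 / 46.5000 ≈ 0.381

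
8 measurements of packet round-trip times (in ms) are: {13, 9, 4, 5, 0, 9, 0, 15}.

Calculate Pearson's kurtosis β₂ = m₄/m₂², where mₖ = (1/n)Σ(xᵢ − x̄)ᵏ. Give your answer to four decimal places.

x̄ = 6.8750
Σ(xᵢ − x̄)² = 218.8750 ⇒ m₂ = 27.35938
Σ(xᵢ − x̄)⁴ = 10355.0254 ⇒ m₄ = 1294.37817
m₂² = 748.53540
β₂ = m₄/m₂² = 1294.37817 / 748.53540 ≈ 1.7292

1.7292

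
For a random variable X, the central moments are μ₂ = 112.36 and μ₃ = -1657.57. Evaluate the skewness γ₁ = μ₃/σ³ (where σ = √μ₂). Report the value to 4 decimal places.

σ = √μ₂ = √112.36 = 10.60000
σ³ = μ₂^(3/2) = 1191.01600
γ₁ = μ₃/σ³ = -1657.57 / 1191.01600 ≈ -1.3917

-1.3917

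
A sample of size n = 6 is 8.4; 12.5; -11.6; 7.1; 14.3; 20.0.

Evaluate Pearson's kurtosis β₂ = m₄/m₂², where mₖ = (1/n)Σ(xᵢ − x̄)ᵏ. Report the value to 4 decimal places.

3.1399

x̄ = 8.4500
Σ(xᵢ − x̄)² = 587.8550 ⇒ m₂ = 97.97583
Σ(xᵢ − x̄)⁴ = 180845.7800 ⇒ m₄ = 30140.96334
m₂² = 9599.26392
β₂ = m₄/m₂² = 30140.96334 / 9599.26392 ≈ 3.1399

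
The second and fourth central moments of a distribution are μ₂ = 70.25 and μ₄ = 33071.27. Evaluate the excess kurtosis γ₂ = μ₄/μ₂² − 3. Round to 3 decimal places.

3.701

μ₂² = 70.25² = 4935.06250
μ₄/μ₂² = 33071.27 / 4935.06250 = 6.70129
γ₂ = 6.70129 − 3 ≈ 3.701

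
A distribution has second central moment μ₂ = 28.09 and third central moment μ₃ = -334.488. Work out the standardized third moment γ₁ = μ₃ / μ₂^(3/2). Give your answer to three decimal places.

-2.247

σ = √μ₂ = √28.09 = 5.30000
σ³ = μ₂^(3/2) = 148.87700
γ₁ = μ₃/σ³ = -334.488 / 148.87700 ≈ -2.247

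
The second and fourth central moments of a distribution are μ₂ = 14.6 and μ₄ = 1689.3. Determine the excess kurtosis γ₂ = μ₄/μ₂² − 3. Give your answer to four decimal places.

μ₂² = 14.6² = 213.16000
μ₄/μ₂² = 1689.3 / 213.16000 = 7.92503
γ₂ = 7.92503 − 3 ≈ 4.9250

4.9250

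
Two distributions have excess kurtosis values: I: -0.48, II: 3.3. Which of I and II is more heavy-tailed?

Higher excess kurtosis ⇒ heavier tails relative to the normal distribution.
-0.48 vs 3.3: the larger is 3.3, so II has heavier tails. (II is leptokurtic — heavier-than-normal tails; the other is platykurtic.)

II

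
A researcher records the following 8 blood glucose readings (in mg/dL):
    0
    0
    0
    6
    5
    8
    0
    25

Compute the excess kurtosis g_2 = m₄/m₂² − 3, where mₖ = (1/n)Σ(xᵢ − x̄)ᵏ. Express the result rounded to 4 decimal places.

x̄ = 5.5000
Σ(xᵢ − x̄)² = 508.0000 ⇒ m₂ = 63.50000
Σ(xᵢ − x̄)⁴ = 148289.5000 ⇒ m₄ = 18536.18750
m₂² = 4032.25000
g_2 = m₄/m₂² − 3 = 4.59698 − 3 ≈ 1.5970

1.5970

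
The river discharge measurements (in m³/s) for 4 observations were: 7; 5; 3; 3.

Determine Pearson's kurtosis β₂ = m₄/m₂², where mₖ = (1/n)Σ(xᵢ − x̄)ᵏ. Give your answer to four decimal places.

1.6281

x̄ = 4.5000
Σ(xᵢ − x̄)² = 11.0000 ⇒ m₂ = 2.75000
Σ(xᵢ − x̄)⁴ = 49.2500 ⇒ m₄ = 12.31250
m₂² = 7.56250
β₂ = m₄/m₂² = 12.31250 / 7.56250 ≈ 1.6281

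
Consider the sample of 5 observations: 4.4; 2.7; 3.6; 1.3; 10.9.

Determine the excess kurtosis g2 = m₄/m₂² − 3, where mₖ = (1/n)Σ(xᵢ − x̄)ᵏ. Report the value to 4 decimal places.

x̄ = 4.5800
Σ(xᵢ − x̄)² = 55.2280 ⇒ m₂ = 11.04560
Σ(xᵢ − x̄)⁴ = 1724.5539 ⇒ m₄ = 344.91078
m₂² = 122.00528
g2 = m₄/m₂² − 3 = 2.82702 − 3 ≈ -0.1730

-0.1730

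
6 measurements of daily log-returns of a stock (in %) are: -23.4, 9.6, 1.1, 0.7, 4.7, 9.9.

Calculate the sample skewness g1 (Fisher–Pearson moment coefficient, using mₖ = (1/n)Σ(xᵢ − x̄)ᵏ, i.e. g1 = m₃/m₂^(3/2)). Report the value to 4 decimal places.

x̄ = (-23.4 + 9.6 + 1.1 + 0.7 + 4.7 + 9.9) / 6 = 0.4333
deviations (xᵢ − x̄): -23.8333, 9.1667, 0.6667, 0.2667, 4.2667, 9.4667
Σ(xᵢ − x̄)² = 760.3933 ⇒ m₂ = 760.3933/6 = 126.73222
Σ(xᵢ − x̄)³ = -11841.3716 ⇒ m₃ = -11841.3716/6 = -1973.56193
m₂^(3/2) = 126.73222^(1.5) = 1426.69315
g1 = m₃ / m₂^(3/2) = -1973.56193 / 1426.69315 ≈ -1.3833

-1.3833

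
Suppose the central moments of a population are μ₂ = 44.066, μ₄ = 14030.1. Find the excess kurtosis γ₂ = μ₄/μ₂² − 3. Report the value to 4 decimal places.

4.2253

μ₂² = 44.066² = 1941.81236
μ₄/μ₂² = 14030.1 / 1941.81236 = 7.22526
γ₂ = 7.22526 − 3 ≈ 4.2253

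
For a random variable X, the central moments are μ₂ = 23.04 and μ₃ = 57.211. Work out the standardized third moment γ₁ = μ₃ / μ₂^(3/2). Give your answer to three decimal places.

σ = √μ₂ = √23.04 = 4.80000
σ³ = μ₂^(3/2) = 110.59200
γ₁ = μ₃/σ³ = 57.211 / 110.59200 ≈ 0.517

0.517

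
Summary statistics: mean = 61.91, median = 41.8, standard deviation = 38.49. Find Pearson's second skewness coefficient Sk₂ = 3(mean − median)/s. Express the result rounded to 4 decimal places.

1.5674

Sk₂ = 3(61.91 − 41.8) / 38.49 = 3 × 20.1100 / 38.49
    = 60.3300 / 38.49 ≈ 1.5674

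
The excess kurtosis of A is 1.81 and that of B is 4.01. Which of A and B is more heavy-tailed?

B

Higher excess kurtosis ⇒ heavier tails relative to the normal distribution.
1.81 vs 4.01: the larger is 4.01, so B has heavier tails.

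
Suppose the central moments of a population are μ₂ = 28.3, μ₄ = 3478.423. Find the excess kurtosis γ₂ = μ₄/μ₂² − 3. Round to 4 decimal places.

μ₂² = 28.3² = 800.89000
μ₄/μ₂² = 3478.423 / 800.89000 = 4.34320
γ₂ = 4.34320 − 3 ≈ 1.3432

1.3432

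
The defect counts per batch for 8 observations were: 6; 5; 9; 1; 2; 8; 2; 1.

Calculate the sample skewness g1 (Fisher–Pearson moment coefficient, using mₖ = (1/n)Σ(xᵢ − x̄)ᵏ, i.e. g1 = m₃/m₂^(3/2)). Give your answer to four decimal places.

0.3474

x̄ = (6 + 5 + 9 + 1 + 2 + 8 + 2 + 1) / 8 = 4.2500
deviations (xᵢ − x̄): 1.7500, 0.7500, 4.7500, -3.2500, -2.2500, 3.7500, -2.2500, -3.2500
Σ(xᵢ − x̄)² = 71.5000 ⇒ m₂ = 71.5000/8 = 8.93750
Σ(xᵢ − x̄)³ = 74.2500 ⇒ m₃ = 74.2500/8 = 9.28125
m₂^(3/2) = 8.93750^(1.5) = 26.71924
g1 = m₃ / m₂^(3/2) = 9.28125 / 26.71924 ≈ 0.3474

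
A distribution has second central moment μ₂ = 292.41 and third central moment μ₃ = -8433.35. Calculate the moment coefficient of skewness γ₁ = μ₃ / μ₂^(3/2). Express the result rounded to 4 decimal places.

σ = √μ₂ = √292.41 = 17.10000
σ³ = μ₂^(3/2) = 5000.21100
γ₁ = μ₃/σ³ = -8433.35 / 5000.21100 ≈ -1.6866

-1.6866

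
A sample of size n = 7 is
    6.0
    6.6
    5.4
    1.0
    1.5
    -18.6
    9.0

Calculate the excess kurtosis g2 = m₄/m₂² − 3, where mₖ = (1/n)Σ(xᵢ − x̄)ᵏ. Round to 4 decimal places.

1.3528

x̄ = 1.5571
Σ(xᵢ − x̄)² = 521.9571 ⇒ m₂ = 74.56531
Σ(xᵢ − x̄)⁴ = 169411.3881 ⇒ m₄ = 24201.62687
m₂² = 5559.98488
g2 = m₄/m₂² − 3 = 4.35282 − 3 ≈ 1.3528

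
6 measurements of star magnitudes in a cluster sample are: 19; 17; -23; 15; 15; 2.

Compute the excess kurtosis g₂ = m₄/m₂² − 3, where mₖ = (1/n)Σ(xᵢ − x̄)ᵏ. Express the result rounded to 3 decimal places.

x̄ = 7.5000
Σ(xᵢ − x̄)² = 1295.5000 ⇒ m₂ = 215.91667
Σ(xᵢ − x̄)⁴ = 898243.3750 ⇒ m₄ = 149707.22917
m₂² = 46620.00694
g₂ = m₄/m₂² − 3 = 3.21122 − 3 ≈ 0.211

0.211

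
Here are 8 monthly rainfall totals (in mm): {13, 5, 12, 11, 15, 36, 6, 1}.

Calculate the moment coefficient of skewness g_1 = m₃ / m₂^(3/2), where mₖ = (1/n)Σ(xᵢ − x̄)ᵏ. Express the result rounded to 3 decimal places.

1.405

x̄ = (13 + 5 + 12 + 11 + 15 + 36 + 6 + 1) / 8 = 12.3750
deviations (xᵢ − x̄): 0.6250, -7.3750, -0.3750, -1.3750, 2.6250, 23.6250, -6.3750, -11.3750
Σ(xᵢ − x̄)² = 791.8750 ⇒ m₂ = 791.8750/8 = 98.98438
Σ(xᵢ − x̄)³ = 11069.7188 ⇒ m₃ = 11069.7188/8 = 1383.71484
m₂^(3/2) = 98.98438^(1.5) = 984.80437
g_1 = m₃ / m₂^(3/2) = 1383.71484 / 984.80437 ≈ 1.405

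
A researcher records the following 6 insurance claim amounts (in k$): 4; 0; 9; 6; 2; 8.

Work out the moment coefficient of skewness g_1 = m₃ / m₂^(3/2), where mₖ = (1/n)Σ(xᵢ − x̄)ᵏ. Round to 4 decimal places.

x̄ = (4 + 0 + 9 + 6 + 2 + 8) / 6 = 4.8333
deviations (xᵢ − x̄): -0.8333, -4.8333, 4.1667, 1.1667, -2.8333, 3.1667
Σ(xᵢ − x̄)² = 60.8333 ⇒ m₂ = 60.8333/6 = 10.13889
Σ(xᵢ − x̄)³ = -30.5556 ⇒ m₃ = -30.5556/6 = -5.09259
m₂^(3/2) = 10.13889^(1.5) = 32.28387
g_1 = m₃ / m₂^(3/2) = -5.09259 / 32.28387 ≈ -0.1577

-0.1577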